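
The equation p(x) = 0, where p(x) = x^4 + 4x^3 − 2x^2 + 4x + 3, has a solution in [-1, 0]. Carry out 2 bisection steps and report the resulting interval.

midpoint -0.5: p = 0.0625 > 0 → [-1, -0.5]
midpoint -0.75: p = -2.496094 < 0 → [-0.75, -0.5]

[-0.75, -0.5]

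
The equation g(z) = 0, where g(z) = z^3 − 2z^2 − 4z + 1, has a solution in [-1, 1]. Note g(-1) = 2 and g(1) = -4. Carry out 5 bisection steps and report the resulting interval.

[0.1875, 0.25]

midpoint 0: g = 1 > 0 → [0, 1]
midpoint 0.5: g = -1.375 < 0 → [0, 0.5]
midpoint 0.25: g = -0.109375 < 0 → [0, 0.25]
midpoint 0.125: g = 0.4707 > 0 → [0.125, 0.25]
midpoint 0.1875: g = 0.1863 > 0 → [0.1875, 0.25]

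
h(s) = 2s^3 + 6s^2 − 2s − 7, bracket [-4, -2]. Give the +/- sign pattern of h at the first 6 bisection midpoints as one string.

-+++-+

h(-3) = -1 < 0, so the root lies in [-3, -2]
h(-2.5) = 4.25 > 0, so the root lies in [-3, -2.5]
h(-2.75) = 2.28125 > 0, so the root lies in [-3, -2.75]
h(-2.875) = 0.8164 > 0, so the root lies in [-3, -2.875]
h(-2.9375) = -0.0464 < 0, so the root lies in [-2.9375, -2.875]
h(-2.90625) = 0.3962 > 0, so the root lies in [-2.9375, -2.90625]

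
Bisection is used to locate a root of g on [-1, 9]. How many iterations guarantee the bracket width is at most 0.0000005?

Width after n steps is 10/2^n. Need 2^n ≥ 10/0.0000005 = 20000000.
2^24 = 16777216 < 20000000 ≤ 2^25 = 33554432, so n = 25.

25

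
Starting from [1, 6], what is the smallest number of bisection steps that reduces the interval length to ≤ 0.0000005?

Width after n steps is 5/2^n. Need 2^n ≥ 5/0.0000005 = 10000000.
2^23 = 8388608 < 10000000 ≤ 2^24 = 16777216, so n = 24.

24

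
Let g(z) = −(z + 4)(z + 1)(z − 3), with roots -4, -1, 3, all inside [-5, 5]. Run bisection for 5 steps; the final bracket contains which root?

3

g(0) = 12 > 0, so the root lies in [0, 5]
g(2.5) = 11.375 > 0, so the root lies in [2.5, 5]
g(3.75) = -27.609375 < 0, so the root lies in [2.5, 3.75]
g(3.125) = -3.6738 < 0, so the root lies in [2.5, 3.125]
g(2.8125) = 4.8699 > 0, so the root lies in [2.8125, 3.125]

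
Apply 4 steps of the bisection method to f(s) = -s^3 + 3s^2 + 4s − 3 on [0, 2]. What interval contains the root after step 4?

midpoint 1: f = 3 > 0 → [0, 1]
midpoint 0.5: f = -0.375 < 0 → [0.5, 1]
midpoint 0.75: f = 1.265625 > 0 → [0.5, 0.75]
midpoint 0.625: f = 0.4277 > 0 → [0.5, 0.625]

[0.5, 0.625]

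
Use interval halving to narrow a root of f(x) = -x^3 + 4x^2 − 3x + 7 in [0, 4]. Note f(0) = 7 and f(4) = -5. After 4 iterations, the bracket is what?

m = 2, f(m) = 9 (+); new bracket [2, 4]
m = 3, f(m) = 7 (+); new bracket [3, 4]
m = 3.5, f(m) = 2.625 (+); new bracket [3.5, 4]
m = 3.75, f(m) = -0.7344 (−); new bracket [3.5, 3.75]

[3.5, 3.75]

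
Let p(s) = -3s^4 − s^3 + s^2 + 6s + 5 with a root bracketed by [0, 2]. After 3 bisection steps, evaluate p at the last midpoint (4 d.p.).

m = 1, p(m) = 8 (+); new bracket [1, 2]
m = 1.5, p(m) = -2.3125 (−); new bracket [1, 1.5]
m = 1.25, p(m) = 4.785156 (+); new bracket [1.25, 1.5]

4.7852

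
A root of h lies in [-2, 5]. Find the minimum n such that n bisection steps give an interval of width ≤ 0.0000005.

24

Width after n steps is 7/2^n. Need 2^n ≥ 7/0.0000005 = 14000000.
2^23 = 8388608 < 14000000 ≤ 2^24 = 16777216, so n = 24.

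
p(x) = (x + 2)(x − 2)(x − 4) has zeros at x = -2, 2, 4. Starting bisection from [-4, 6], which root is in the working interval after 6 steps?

midpoint 1: p = 9 > 0 → [-4, 1]
midpoint -1.5: p = 9.625 > 0 → [-4, -1.5]
midpoint -2.75: p = -24.046875 < 0 → [-2.75, -1.5]
midpoint -2.125: p = -3.1582 < 0 → [-2.125, -1.5]
midpoint -1.8125: p = 4.155 > 0 → [-2.125, -1.8125]
midpoint -1.96875: p = 0.7403 > 0 → [-2.125, -1.96875]

-2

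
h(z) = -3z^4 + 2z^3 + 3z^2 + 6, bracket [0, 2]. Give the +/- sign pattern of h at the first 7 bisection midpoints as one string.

++-+-++

m = 1, h(m) = 8 (+); new bracket [1, 2]
m = 1.5, h(m) = 4.3125 (+); new bracket [1.5, 2]
m = 1.75, h(m) = -2.230469 (−); new bracket [1.5, 1.75]
m = 1.625, h(m) = 1.5852 (+); new bracket [1.625, 1.75]
m = 1.6875, h(m) = -0.1736 (−); new bracket [1.625, 1.6875]
m = 1.65625, h(m) = 0.7414 (+); new bracket [1.65625, 1.6875]
m = 1.671875, h(m) = 0.293 (+); new bracket [1.671875, 1.6875]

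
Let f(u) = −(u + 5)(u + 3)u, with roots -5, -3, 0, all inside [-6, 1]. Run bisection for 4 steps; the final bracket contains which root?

0

f(-2.5) = 3.125 > 0, so the root lies in [-2.5, 1]
f(-0.75) = 7.171875 > 0, so the root lies in [-0.75, 1]
f(0.125) = -2.001953 < 0, so the root lies in [-0.75, 0.125]
f(-0.3125) = 3.9368 > 0, so the root lies in [-0.3125, 0.125]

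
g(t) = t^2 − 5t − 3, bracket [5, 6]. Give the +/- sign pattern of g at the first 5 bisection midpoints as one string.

-+++-

t = 5.5 gives g = -0.25, negative; keep [5.5, 6]
t = 5.75 gives g = 1.3125, positive; keep [5.5, 5.75]
t = 5.625 gives g = 0.515625, positive; keep [5.5, 5.625]
t = 5.5625 gives g = 0.1289, positive; keep [5.5, 5.5625]
t = 5.53125 gives g = -0.0615, negative; keep [5.53125, 5.5625]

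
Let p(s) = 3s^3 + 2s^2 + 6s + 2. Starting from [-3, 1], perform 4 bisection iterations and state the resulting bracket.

m = -1, p(m) = -5 (−); new bracket [-1, 1]
m = 0, p(m) = 2 (+); new bracket [-1, 0]
m = -0.5, p(m) = -0.875 (−); new bracket [-0.5, 0]
m = -0.25, p(m) = 0.5781 (+); new bracket [-0.5, -0.25]

[-0.5, -0.25]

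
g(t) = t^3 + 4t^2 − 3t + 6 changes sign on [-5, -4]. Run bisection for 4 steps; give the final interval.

[-4.875, -4.8125]

t = -4.5 gives g = 9.375, positive; keep [-5, -4.5]
t = -4.75 gives g = 3.328125, positive; keep [-5, -4.75]
t = -4.875 gives g = -0.169922, negative; keep [-4.875, -4.75]
t = -4.8125 gives g = 1.6199, positive; keep [-4.875, -4.8125]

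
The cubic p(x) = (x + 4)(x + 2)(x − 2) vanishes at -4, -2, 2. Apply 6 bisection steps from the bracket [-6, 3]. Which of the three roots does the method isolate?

x = -1.5 gives p = -4.375, negative; keep [-1.5, 3]
x = 0.75 gives p = -16.328125, negative; keep [0.75, 3]
x = 1.875 gives p = -2.845703, negative; keep [1.875, 3]
x = 2.4375 gives p = 12.4978, positive; keep [1.875, 2.4375]
x = 2.15625 gives p = 3.998, positive; keep [1.875, 2.15625]
x = 2.015625 gives p = 0.3774, positive; keep [1.875, 2.015625]

2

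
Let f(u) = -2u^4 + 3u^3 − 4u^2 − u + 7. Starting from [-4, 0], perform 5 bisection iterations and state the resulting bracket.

[-1, -0.875]

u = -2 gives f = -63, negative; keep [-2, 0]
u = -1 gives f = -1, negative; keep [-1, 0]
u = -0.5 gives f = 6, positive; keep [-1, -0.5]
u = -0.75 gives f = 3.6016, positive; keep [-1, -0.75]
u = -0.875 gives f = 1.6304, positive; keep [-1, -0.875]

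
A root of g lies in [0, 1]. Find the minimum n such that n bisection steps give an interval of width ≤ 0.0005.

11

Width after n steps is 1/2^n. Need 2^n ≥ 1/0.0005 = 2000.
2^10 = 1024 < 2000 ≤ 2^11 = 2048, so n = 11.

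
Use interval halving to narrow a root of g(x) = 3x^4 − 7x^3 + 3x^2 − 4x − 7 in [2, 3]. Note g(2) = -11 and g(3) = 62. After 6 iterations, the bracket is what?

[2.328125, 2.34375]

midpoint 2.5: g = 9.5625 > 0 → [2, 2.5]
midpoint 2.25: g = -3.660156 < 0 → [2.25, 2.5]
midpoint 2.375: g = 2.096436 > 0 → [2.25, 2.375]
midpoint 2.3125: g = -0.9799 < 0 → [2.3125, 2.375]
midpoint 2.34375: g = 0.5068 > 0 → [2.3125, 2.34375]
midpoint 2.328125: g = -0.2492 < 0 → [2.328125, 2.34375]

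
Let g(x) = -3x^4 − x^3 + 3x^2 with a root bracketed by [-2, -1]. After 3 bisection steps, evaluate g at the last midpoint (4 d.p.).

0.4153

midpoint -1.5: g = -5.0625 < 0 → [-1.5, -1]
midpoint -1.25: g = -0.683594 < 0 → [-1.25, -1]
midpoint -1.125: g = 0.415283 > 0 → [-1.25, -1.125]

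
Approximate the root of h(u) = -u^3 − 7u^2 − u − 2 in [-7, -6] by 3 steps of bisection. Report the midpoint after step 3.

h(-6.5) = -16.625 < 0, so the root lies in [-7, -6.5]
h(-6.75) = -6.640625 < 0, so the root lies in [-7, -6.75]
h(-6.875) = -1.033203 < 0, so the root lies in [-7, -6.875]

-6.875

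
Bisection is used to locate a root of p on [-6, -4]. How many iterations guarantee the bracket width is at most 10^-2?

Width after n steps is 2/2^n. Need 2^n ≥ 2/10^-2 = 200.
2^7 = 128 < 200 ≤ 2^8 = 256, so n = 8.

8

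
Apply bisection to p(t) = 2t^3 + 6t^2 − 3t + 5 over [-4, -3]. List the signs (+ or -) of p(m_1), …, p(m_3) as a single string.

midpoint -3.5: p = 3.25 > 0 → [-4, -3.5]
midpoint -3.75: p = -4.84375 < 0 → [-3.75, -3.5]
midpoint -3.625: p = -0.550781 < 0 → [-3.625, -3.5]

+--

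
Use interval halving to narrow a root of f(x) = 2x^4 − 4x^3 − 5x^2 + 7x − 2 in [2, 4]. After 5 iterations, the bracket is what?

x = 3 gives f = 28, positive; keep [2, 3]
x = 2.5 gives f = -0.125, negative; keep [2.5, 3]
x = 2.75 gives f = 10.632812, positive; keep [2.5, 2.75]
x = 2.625 gives f = 4.5317, positive; keep [2.5, 2.625]
x = 2.5625 gives f = 2.0352, positive; keep [2.5, 2.5625]

[2.5, 2.5625]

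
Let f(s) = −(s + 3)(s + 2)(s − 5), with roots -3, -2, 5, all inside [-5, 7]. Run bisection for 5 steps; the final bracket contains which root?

5

midpoint 1: f = 48 > 0 → [1, 7]
midpoint 4: f = 42 > 0 → [4, 7]
midpoint 5.5: f = -31.875 < 0 → [4, 5.5]
midpoint 4.75: f = 13.0781 > 0 → [4.75, 5.5]
midpoint 5.125: f = -7.2363 < 0 → [4.75, 5.125]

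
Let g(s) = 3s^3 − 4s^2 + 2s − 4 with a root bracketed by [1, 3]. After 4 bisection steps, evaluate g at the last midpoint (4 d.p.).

-1.0137

m = 2, g(m) = 8 (+); new bracket [1, 2]
m = 1.5, g(m) = 0.125 (+); new bracket [1, 1.5]
m = 1.25, g(m) = -1.890625 (−); new bracket [1.25, 1.5]
m = 1.375, g(m) = -1.0137 (−); new bracket [1.375, 1.5]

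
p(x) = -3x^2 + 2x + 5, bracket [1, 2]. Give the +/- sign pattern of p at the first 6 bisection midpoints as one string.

p(1.5) = 1.25 > 0, so the root lies in [1.5, 2]
p(1.75) = -0.6875 < 0, so the root lies in [1.5, 1.75]
p(1.625) = 0.328125 > 0, so the root lies in [1.625, 1.75]
p(1.6875) = -0.168 < 0, so the root lies in [1.625, 1.6875]
p(1.65625) = 0.083 > 0, so the root lies in [1.65625, 1.6875]
p(1.671875) = -0.0417 < 0, so the root lies in [1.65625, 1.671875]

+-+-+-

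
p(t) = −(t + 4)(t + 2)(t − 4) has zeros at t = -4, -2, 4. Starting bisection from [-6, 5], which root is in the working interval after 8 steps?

midpoint -0.5: p = 23.625 > 0 → [-0.5, 5]
midpoint 2.25: p = 46.484375 > 0 → [2.25, 5]
midpoint 3.625: p = 16.083984 > 0 → [3.625, 5]
midpoint 4.3125: p = -16.3977 < 0 → [3.625, 4.3125]
midpoint 3.96875: p = 1.4864 > 0 → [3.96875, 4.3125]
midpoint 4.140625: p = -7.0296 < 0 → [3.96875, 4.140625]
midpoint 4.0546875: p = -2.667 < 0 → [3.96875, 4.0546875]
midpoint 4.01171875: p = -0.5644 < 0 → [3.96875, 4.01171875]

4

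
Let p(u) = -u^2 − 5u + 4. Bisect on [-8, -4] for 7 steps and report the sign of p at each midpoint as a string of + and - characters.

-++-++-

midpoint -6: p = -2 < 0 → [-6, -4]
midpoint -5: p = 4 > 0 → [-6, -5]
midpoint -5.5: p = 1.25 > 0 → [-6, -5.5]
midpoint -5.75: p = -0.3125 < 0 → [-5.75, -5.5]
midpoint -5.625: p = 0.4844 > 0 → [-5.75, -5.625]
midpoint -5.6875: p = 0.0898 > 0 → [-5.75, -5.6875]
midpoint -5.71875: p = -0.1104 < 0 → [-5.71875, -5.6875]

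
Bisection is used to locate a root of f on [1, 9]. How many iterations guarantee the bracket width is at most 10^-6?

Width after n steps is 8/2^n. Need 2^n ≥ 8/10^-6 = 8000000.
2^22 = 4194304 < 8000000 ≤ 2^23 = 8388608, so n = 23.

23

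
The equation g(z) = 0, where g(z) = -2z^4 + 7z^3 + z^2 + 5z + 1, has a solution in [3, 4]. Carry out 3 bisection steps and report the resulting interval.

[3.75, 3.875]

m = 3.5, g(m) = 30.75 (+); new bracket [3.5, 4]
m = 3.75, g(m) = 7.445312 (+); new bracket [3.75, 4]
m = 3.875, g(m) = -8.248535 (−); new bracket [3.75, 3.875]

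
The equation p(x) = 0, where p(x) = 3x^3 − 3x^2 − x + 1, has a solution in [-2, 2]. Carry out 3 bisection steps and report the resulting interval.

[-1, -0.5]

x = 0 gives p = 1, positive; keep [-2, 0]
x = -1 gives p = -4, negative; keep [-1, 0]
x = -0.5 gives p = 0.375, positive; keep [-1, -0.5]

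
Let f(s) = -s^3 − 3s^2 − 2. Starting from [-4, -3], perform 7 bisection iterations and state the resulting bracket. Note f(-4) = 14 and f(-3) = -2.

[-3.203125, -3.1953125]

s = -3.5 gives f = 4.125, positive; keep [-3.5, -3]
s = -3.25 gives f = 0.640625, positive; keep [-3.25, -3]
s = -3.125 gives f = -0.779297, negative; keep [-3.25, -3.125]
s = -3.1875 gives f = -0.095, negative; keep [-3.25, -3.1875]
s = -3.21875 gives f = 0.2663, positive; keep [-3.21875, -3.1875]
s = -3.203125 gives f = 0.0841, positive; keep [-3.203125, -3.1875]
s = -3.1953125 gives f = -0.0059, negative; keep [-3.203125, -3.1953125]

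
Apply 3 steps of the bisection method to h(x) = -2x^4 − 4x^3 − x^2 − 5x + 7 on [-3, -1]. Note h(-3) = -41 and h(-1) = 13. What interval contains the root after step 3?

h(-2) = 13 > 0, so the root lies in [-3, -2]
h(-2.5) = -2.375 < 0, so the root lies in [-2.5, -2]
h(-2.25) = 7.492188 > 0, so the root lies in [-2.5, -2.25]

[-2.5, -2.25]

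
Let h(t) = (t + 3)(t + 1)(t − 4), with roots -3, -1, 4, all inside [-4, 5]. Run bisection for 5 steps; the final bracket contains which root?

4

t = 0.5 gives h = -18.375, negative; keep [0.5, 5]
t = 2.75 gives h = -26.953125, negative; keep [2.75, 5]
t = 3.875 gives h = -4.189453, negative; keep [3.875, 5]
t = 4.4375 gives h = 17.6931, positive; keep [3.875, 4.4375]
t = 4.15625 gives h = 5.7655, positive; keep [3.875, 4.15625]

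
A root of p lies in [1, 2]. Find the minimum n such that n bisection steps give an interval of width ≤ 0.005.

8

Width after n steps is 1/2^n. Need 2^n ≥ 1/0.005 = 200.
2^7 = 128 < 200 ≤ 2^8 = 256, so n = 8.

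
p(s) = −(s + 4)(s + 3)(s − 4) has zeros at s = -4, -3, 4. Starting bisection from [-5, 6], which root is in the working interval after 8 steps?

4

midpoint 0.5: p = 55.125 > 0 → [0.5, 6]
midpoint 3.25: p = 33.984375 > 0 → [3.25, 6]
midpoint 4.625: p = -41.103516 < 0 → [3.25, 4.625]
midpoint 3.9375: p = 3.4417 > 0 → [3.9375, 4.625]
midpoint 4.28125: p = -16.9588 < 0 → [3.9375, 4.28125]
midpoint 4.109375: p = -6.3058 < 0 → [3.9375, 4.109375]
midpoint 4.0234375: p = -1.3208 < 0 → [3.9375, 4.0234375]
midpoint 3.98046875: p = 1.088 > 0 → [3.98046875, 4.0234375]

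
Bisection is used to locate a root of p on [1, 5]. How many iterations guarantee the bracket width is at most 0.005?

10

Width after n steps is 4/2^n. Need 2^n ≥ 4/0.005 = 800.
2^9 = 512 < 800 ≤ 2^10 = 1024, so n = 10.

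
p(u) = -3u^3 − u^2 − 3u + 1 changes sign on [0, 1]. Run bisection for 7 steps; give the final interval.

m = 0.5, p(m) = -1.125 (−); new bracket [0, 0.5]
m = 0.25, p(m) = 0.140625 (+); new bracket [0.25, 0.5]
m = 0.375, p(m) = -0.423828 (−); new bracket [0.25, 0.375]
m = 0.3125, p(m) = -0.1267 (−); new bracket [0.25, 0.3125]
m = 0.28125, p(m) = 0.0104 (+); new bracket [0.28125, 0.3125]
m = 0.296875, p(m) = -0.0573 (−); new bracket [0.28125, 0.296875]
m = 0.2890625, p(m) = -0.0232 (−); new bracket [0.28125, 0.2890625]

[0.28125, 0.2890625]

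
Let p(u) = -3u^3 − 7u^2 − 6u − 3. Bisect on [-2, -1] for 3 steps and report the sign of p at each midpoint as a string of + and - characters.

m = -1.5, p(m) = 0.375 (+); new bracket [-1.5, -1]
m = -1.25, p(m) = -0.578125 (−); new bracket [-1.5, -1.25]
m = -1.375, p(m) = -0.185547 (−); new bracket [-1.5, -1.375]

+--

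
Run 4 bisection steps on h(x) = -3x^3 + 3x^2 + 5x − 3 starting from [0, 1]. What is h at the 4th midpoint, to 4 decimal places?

0.2278

midpoint 0.5: h = -0.125 < 0 → [0.5, 1]
midpoint 0.75: h = 1.171875 > 0 → [0.5, 0.75]
midpoint 0.625: h = 0.564453 > 0 → [0.5, 0.625]
midpoint 0.5625: h = 0.2278 > 0 → [0.5, 0.5625]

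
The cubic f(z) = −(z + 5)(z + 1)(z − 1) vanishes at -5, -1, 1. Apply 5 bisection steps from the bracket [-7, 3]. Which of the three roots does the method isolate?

-5

f(-2) = -9 < 0, so the root lies in [-7, -2]
f(-4.5) = -9.625 < 0, so the root lies in [-7, -4.5]
f(-5.75) = 24.046875 > 0, so the root lies in [-5.75, -4.5]
f(-5.125) = 3.1582 > 0, so the root lies in [-5.125, -4.5]
f(-4.8125) = -4.155 < 0, so the root lies in [-5.125, -4.8125]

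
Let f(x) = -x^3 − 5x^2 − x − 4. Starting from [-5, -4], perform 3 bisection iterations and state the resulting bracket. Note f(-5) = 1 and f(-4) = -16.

[-5, -4.875]

midpoint -4.5: f = -9.625 < 0 → [-5, -4.5]
midpoint -4.75: f = -4.890625 < 0 → [-5, -4.75]
midpoint -4.875: f = -2.095703 < 0 → [-5, -4.875]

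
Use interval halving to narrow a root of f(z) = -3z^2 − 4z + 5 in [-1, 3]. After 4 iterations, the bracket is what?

m = 1, f(m) = -2 (−); new bracket [-1, 1]
m = 0, f(m) = 5 (+); new bracket [0, 1]
m = 0.5, f(m) = 2.25 (+); new bracket [0.5, 1]
m = 0.75, f(m) = 0.3125 (+); new bracket [0.75, 1]

[0.75, 1]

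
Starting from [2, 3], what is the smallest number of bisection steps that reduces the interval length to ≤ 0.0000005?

21

Width after n steps is 1/2^n. Need 2^n ≥ 1/0.0000005 = 2000000.
2^20 = 1048576 < 2000000 ≤ 2^21 = 2097152, so n = 21.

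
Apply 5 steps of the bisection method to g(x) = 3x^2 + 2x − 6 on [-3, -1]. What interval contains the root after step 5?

x = -2 gives g = 2, positive; keep [-2, -1]
x = -1.5 gives g = -2.25, negative; keep [-2, -1.5]
x = -1.75 gives g = -0.3125, negative; keep [-2, -1.75]
x = -1.875 gives g = 0.7969, positive; keep [-1.875, -1.75]
x = -1.8125 gives g = 0.2305, positive; keep [-1.8125, -1.75]

[-1.8125, -1.75]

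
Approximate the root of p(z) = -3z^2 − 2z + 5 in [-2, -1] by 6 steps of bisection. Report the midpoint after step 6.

-1.671875

p(-1.5) = 1.25 > 0, so the root lies in [-2, -1.5]
p(-1.75) = -0.6875 < 0, so the root lies in [-1.75, -1.5]
p(-1.625) = 0.328125 > 0, so the root lies in [-1.75, -1.625]
p(-1.6875) = -0.168 < 0, so the root lies in [-1.6875, -1.625]
p(-1.65625) = 0.083 > 0, so the root lies in [-1.6875, -1.65625]
p(-1.671875) = -0.0417 < 0, so the root lies in [-1.671875, -1.65625]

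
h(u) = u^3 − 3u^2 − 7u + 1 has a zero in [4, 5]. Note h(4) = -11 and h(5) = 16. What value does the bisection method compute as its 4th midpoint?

midpoint 4.5: h = -0.125 < 0 → [4.5, 5]
midpoint 4.75: h = 7.234375 > 0 → [4.5, 4.75]
midpoint 4.625: h = 3.384766 > 0 → [4.5, 4.625]
midpoint 4.5625: h = 1.5881 > 0 → [4.5, 4.5625]

4.5625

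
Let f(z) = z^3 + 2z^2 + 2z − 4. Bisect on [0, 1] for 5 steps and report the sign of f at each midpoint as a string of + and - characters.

midpoint 0.5: f = -2.375 < 0 → [0.5, 1]
midpoint 0.75: f = -0.953125 < 0 → [0.75, 1]
midpoint 0.875: f = -0.048828 < 0 → [0.875, 1]
midpoint 0.9375: f = 0.4568 > 0 → [0.875, 0.9375]
midpoint 0.90625: f = 0.1994 > 0 → [0.875, 0.90625]

---++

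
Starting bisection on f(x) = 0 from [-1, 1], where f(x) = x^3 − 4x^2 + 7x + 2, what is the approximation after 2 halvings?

x = 0 gives f = 2, positive; keep [-1, 0]
x = -0.5 gives f = -2.625, negative; keep [-0.5, 0]

-0.5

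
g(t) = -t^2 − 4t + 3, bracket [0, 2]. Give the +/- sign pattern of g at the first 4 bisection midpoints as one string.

-+-+

g(1) = -2 < 0, so the root lies in [0, 1]
g(0.5) = 0.75 > 0, so the root lies in [0.5, 1]
g(0.75) = -0.5625 < 0, so the root lies in [0.5, 0.75]
g(0.625) = 0.1094 > 0, so the root lies in [0.625, 0.75]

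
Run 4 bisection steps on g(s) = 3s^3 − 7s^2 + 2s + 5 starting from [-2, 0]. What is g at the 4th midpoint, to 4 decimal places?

m = -1, g(m) = -7 (−); new bracket [-1, 0]
m = -0.5, g(m) = 1.875 (+); new bracket [-1, -0.5]
m = -0.75, g(m) = -1.703125 (−); new bracket [-0.75, -0.5]
m = -0.625, g(m) = 0.2832 (+); new bracket [-0.75, -0.625]

0.2832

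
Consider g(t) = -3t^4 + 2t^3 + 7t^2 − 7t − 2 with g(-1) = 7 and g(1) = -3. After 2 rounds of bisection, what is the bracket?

[-0.5, 0]

g(0) = -2 < 0, so the root lies in [-1, 0]
g(-0.5) = 2.8125 > 0, so the root lies in [-0.5, 0]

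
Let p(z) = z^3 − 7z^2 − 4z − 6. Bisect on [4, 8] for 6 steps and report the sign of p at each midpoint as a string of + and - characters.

---+-+

midpoint 6: p = -66 < 0 → [6, 8]
midpoint 7: p = -34 < 0 → [7, 8]
midpoint 7.5: p = -7.875 < 0 → [7.5, 8]
midpoint 7.75: p = 8.0469 > 0 → [7.5, 7.75]
midpoint 7.625: p = -0.1621 < 0 → [7.625, 7.75]
midpoint 7.6875: p = 3.8796 > 0 → [7.625, 7.6875]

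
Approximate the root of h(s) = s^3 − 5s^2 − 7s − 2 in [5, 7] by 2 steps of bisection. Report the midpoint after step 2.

h(6) = -8 < 0, so the root lies in [6, 7]
h(6.5) = 15.875 > 0, so the root lies in [6, 6.5]

6.5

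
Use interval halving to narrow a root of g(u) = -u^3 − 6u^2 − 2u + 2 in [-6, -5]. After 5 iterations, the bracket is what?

midpoint -5.5: g = -2.125 < 0 → [-6, -5.5]
midpoint -5.75: g = 5.234375 > 0 → [-5.75, -5.5]
midpoint -5.625: g = 1.384766 > 0 → [-5.625, -5.5]
midpoint -5.5625: g = -0.4119 < 0 → [-5.625, -5.5625]
midpoint -5.59375: g = 0.4759 > 0 → [-5.59375, -5.5625]

[-5.59375, -5.5625]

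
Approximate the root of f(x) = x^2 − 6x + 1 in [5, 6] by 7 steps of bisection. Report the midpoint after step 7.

x = 5.5 gives f = -1.75, negative; keep [5.5, 6]
x = 5.75 gives f = -0.4375, negative; keep [5.75, 6]
x = 5.875 gives f = 0.265625, positive; keep [5.75, 5.875]
x = 5.8125 gives f = -0.0898, negative; keep [5.8125, 5.875]
x = 5.84375 gives f = 0.0869, positive; keep [5.8125, 5.84375]
x = 5.828125 gives f = -0.0017, negative; keep [5.828125, 5.84375]
x = 5.8359375 gives f = 0.0425, positive; keep [5.828125, 5.8359375]

5.8359375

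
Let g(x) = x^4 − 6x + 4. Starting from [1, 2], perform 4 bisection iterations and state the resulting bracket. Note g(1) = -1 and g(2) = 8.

x = 1.5 gives g = 0.0625, positive; keep [1, 1.5]
x = 1.25 gives g = -1.058594, negative; keep [1.25, 1.5]
x = 1.375 gives g = -0.675537, negative; keep [1.375, 1.5]
x = 1.4375 gives g = -0.355, negative; keep [1.4375, 1.5]

[1.4375, 1.5]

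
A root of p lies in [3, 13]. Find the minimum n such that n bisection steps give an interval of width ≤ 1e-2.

10

Width after n steps is 10/2^n. Need 2^n ≥ 10/1e-2 = 1000.
2^9 = 512 < 1000 ≤ 2^10 = 1024, so n = 10.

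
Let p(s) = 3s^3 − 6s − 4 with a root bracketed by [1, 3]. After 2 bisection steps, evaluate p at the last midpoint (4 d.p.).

p(2) = 8 > 0, so the root lies in [1, 2]
p(1.5) = -2.875 < 0, so the root lies in [1.5, 2]

-2.8750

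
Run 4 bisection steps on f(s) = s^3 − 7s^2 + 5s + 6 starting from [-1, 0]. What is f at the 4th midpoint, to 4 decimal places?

0.7947

midpoint -0.5: f = 1.625 > 0 → [-1, -0.5]
midpoint -0.75: f = -2.109375 < 0 → [-0.75, -0.5]
midpoint -0.625: f = -0.103516 < 0 → [-0.625, -0.5]
midpoint -0.5625: f = 0.7947 > 0 → [-0.625, -0.5625]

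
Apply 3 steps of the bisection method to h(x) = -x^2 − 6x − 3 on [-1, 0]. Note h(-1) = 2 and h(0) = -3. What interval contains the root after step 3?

midpoint -0.5: h = -0.25 < 0 → [-1, -0.5]
midpoint -0.75: h = 0.9375 > 0 → [-0.75, -0.5]
midpoint -0.625: h = 0.359375 > 0 → [-0.625, -0.5]

[-0.625, -0.5]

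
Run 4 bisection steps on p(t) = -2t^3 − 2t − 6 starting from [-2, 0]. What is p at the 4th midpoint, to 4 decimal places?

-0.9023

t = -1 gives p = -2, negative; keep [-2, -1]
t = -1.5 gives p = 3.75, positive; keep [-1.5, -1]
t = -1.25 gives p = 0.40625, positive; keep [-1.25, -1]
t = -1.125 gives p = -0.9023, negative; keep [-1.25, -1.125]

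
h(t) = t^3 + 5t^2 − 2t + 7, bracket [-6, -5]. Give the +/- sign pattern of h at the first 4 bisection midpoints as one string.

t = -5.5 gives h = 2.875, positive; keep [-6, -5.5]
t = -5.75 gives h = -6.296875, negative; keep [-5.75, -5.5]
t = -5.625 gives h = -1.525391, negative; keep [-5.625, -5.5]
t = -5.5625 gives h = 0.7205, positive; keep [-5.625, -5.5625]

+--+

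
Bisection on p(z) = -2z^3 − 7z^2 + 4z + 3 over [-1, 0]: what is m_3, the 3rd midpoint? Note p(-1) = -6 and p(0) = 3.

m = -0.5, p(m) = -0.5 (−); new bracket [-0.5, 0]
m = -0.25, p(m) = 1.59375 (+); new bracket [-0.5, -0.25]
m = -0.375, p(m) = 0.621094 (+); new bracket [-0.5, -0.375]

-0.375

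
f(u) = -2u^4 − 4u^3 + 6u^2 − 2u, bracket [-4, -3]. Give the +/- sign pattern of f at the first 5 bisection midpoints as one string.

f(-3.5) = -48.125 < 0, so the root lies in [-3.5, -3]
f(-3.25) = -15.945312 < 0, so the root lies in [-3.25, -3]
f(-3.125) = -3.820801 < 0, so the root lies in [-3.125, -3]
f(-3.0625) = 1.3623 > 0, so the root lies in [-3.125, -3.0625]
f(-3.09375) = -1.1592 < 0, so the root lies in [-3.09375, -3.0625]

---+-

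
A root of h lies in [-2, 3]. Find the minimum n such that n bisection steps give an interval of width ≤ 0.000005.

20

Width after n steps is 5/2^n. Need 2^n ≥ 5/0.000005 = 1000000.
2^19 = 524288 < 1000000 ≤ 2^20 = 1048576, so n = 20.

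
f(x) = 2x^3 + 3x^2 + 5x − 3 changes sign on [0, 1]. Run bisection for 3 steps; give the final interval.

m = 0.5, f(m) = 0.5 (+); new bracket [0, 0.5]
m = 0.25, f(m) = -1.53125 (−); new bracket [0.25, 0.5]
m = 0.375, f(m) = -0.597656 (−); new bracket [0.375, 0.5]

[0.375, 0.5]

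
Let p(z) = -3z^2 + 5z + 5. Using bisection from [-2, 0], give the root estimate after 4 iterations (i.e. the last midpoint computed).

p(-1) = -3 < 0, so the root lies in [-1, 0]
p(-0.5) = 1.75 > 0, so the root lies in [-1, -0.5]
p(-0.75) = -0.4375 < 0, so the root lies in [-0.75, -0.5]
p(-0.625) = 0.7031 > 0, so the root lies in [-0.75, -0.625]

-0.625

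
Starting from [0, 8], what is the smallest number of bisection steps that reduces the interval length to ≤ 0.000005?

21

Width after n steps is 8/2^n. Need 2^n ≥ 8/0.000005 = 1600000.
2^20 = 1048576 < 1600000 ≤ 2^21 = 2097152, so n = 21.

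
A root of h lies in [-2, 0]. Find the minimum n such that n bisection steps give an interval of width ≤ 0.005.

Width after n steps is 2/2^n. Need 2^n ≥ 2/0.005 = 400.
2^8 = 256 < 400 ≤ 2^9 = 512, so n = 9.

9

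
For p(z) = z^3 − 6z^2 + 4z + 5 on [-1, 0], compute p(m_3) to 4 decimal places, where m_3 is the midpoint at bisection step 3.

-0.0879

z = -0.5 gives p = 1.375, positive; keep [-1, -0.5]
z = -0.75 gives p = -1.796875, negative; keep [-0.75, -0.5]
z = -0.625 gives p = -0.087891, negative; keep [-0.625, -0.5]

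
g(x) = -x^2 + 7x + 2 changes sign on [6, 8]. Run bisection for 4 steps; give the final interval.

midpoint 7: g = 2 > 0 → [7, 8]
midpoint 7.5: g = -1.75 < 0 → [7, 7.5]
midpoint 7.25: g = 0.1875 > 0 → [7.25, 7.5]
midpoint 7.375: g = -0.7656 < 0 → [7.25, 7.375]

[7.25, 7.375]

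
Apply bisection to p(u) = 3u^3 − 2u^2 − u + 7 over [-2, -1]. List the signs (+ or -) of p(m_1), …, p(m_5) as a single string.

m = -1.5, p(m) = -6.125 (−); new bracket [-1.5, -1]
m = -1.25, p(m) = -0.734375 (−); new bracket [-1.25, -1]
m = -1.125, p(m) = 1.322266 (+); new bracket [-1.25, -1.125]
m = -1.1875, p(m) = 0.3435 (+); new bracket [-1.25, -1.1875]
m = -1.21875, p(m) = -0.1828 (−); new bracket [-1.21875, -1.1875]

--++-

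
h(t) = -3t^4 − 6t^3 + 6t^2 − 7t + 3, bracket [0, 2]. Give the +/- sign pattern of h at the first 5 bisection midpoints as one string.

t = 1 gives h = -7, negative; keep [0, 1]
t = 0.5 gives h = 0.0625, positive; keep [0.5, 1]
t = 0.75 gives h = -2.355469, negative; keep [0.5, 0.75]
t = 0.625 gives h = -0.9539, negative; keep [0.5, 0.625]
t = 0.5625 gives h = -0.4073, negative; keep [0.5, 0.5625]

-+---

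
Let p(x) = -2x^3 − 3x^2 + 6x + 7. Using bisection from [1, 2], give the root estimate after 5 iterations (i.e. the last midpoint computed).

1.65625

m = 1.5, p(m) = 2.5 (+); new bracket [1.5, 2]
m = 1.75, p(m) = -2.40625 (−); new bracket [1.5, 1.75]
m = 1.625, p(m) = 0.246094 (+); new bracket [1.625, 1.75]
m = 1.6875, p(m) = -1.0288 (−); new bracket [1.625, 1.6875]
m = 1.65625, p(m) = -0.3787 (−); new bracket [1.625, 1.65625]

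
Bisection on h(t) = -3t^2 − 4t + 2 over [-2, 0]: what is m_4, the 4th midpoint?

m = -1, h(m) = 3 (+); new bracket [-2, -1]
m = -1.5, h(m) = 1.25 (+); new bracket [-2, -1.5]
m = -1.75, h(m) = -0.1875 (−); new bracket [-1.75, -1.5]
m = -1.625, h(m) = 0.5781 (+); new bracket [-1.75, -1.625]

-1.625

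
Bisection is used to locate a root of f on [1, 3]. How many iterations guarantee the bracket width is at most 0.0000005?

22

Width after n steps is 2/2^n. Need 2^n ≥ 2/0.0000005 = 4000000.
2^21 = 2097152 < 4000000 ≤ 2^22 = 4194304, so n = 22.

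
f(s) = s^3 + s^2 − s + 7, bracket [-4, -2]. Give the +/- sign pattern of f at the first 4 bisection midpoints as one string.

-+--

f(-3) = -8 < 0, so the root lies in [-3, -2]
f(-2.5) = 0.125 > 0, so the root lies in [-3, -2.5]
f(-2.75) = -3.484375 < 0, so the root lies in [-2.75, -2.5]
f(-2.625) = -1.5723 < 0, so the root lies in [-2.625, -2.5]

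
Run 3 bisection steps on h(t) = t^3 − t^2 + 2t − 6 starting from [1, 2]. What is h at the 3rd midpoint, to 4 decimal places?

m = 1.5, h(m) = -1.875 (−); new bracket [1.5, 2]
m = 1.75, h(m) = -0.203125 (−); new bracket [1.75, 2]
m = 1.875, h(m) = 0.826172 (+); new bracket [1.75, 1.875]

0.8262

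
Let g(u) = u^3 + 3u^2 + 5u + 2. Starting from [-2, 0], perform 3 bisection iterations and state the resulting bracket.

midpoint -1: g = -1 < 0 → [-1, 0]
midpoint -0.5: g = 0.125 > 0 → [-1, -0.5]
midpoint -0.75: g = -0.484375 < 0 → [-0.75, -0.5]

[-0.75, -0.5]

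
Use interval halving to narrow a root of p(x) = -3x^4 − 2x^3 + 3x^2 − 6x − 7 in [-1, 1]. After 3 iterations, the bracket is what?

midpoint 0: p = -7 < 0 → [-1, 0]
midpoint -0.5: p = -3.1875 < 0 → [-1, -0.5]
midpoint -0.75: p = -0.917969 < 0 → [-1, -0.75]

[-1, -0.75]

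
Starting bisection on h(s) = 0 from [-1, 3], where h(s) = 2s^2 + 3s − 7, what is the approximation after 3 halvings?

1.5

midpoint 1: h = -2 < 0 → [1, 3]
midpoint 2: h = 7 > 0 → [1, 2]
midpoint 1.5: h = 2 > 0 → [1, 1.5]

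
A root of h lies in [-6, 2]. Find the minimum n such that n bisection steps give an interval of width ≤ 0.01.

Width after n steps is 8/2^n. Need 2^n ≥ 8/0.01 = 800.
2^9 = 512 < 800 ≤ 2^10 = 1024, so n = 10.

10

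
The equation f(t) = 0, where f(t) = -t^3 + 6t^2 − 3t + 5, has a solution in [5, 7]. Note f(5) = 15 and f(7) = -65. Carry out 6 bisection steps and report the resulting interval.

[5.59375, 5.625]

f(6) = -13 < 0, so the root lies in [5, 6]
f(5.5) = 3.625 > 0, so the root lies in [5.5, 6]
f(5.75) = -3.984375 < 0, so the root lies in [5.5, 5.75]
f(5.625) = -0.0098 < 0, so the root lies in [5.5, 5.625]
f(5.5625) = 1.8494 > 0, so the root lies in [5.5625, 5.625]
f(5.59375) = 0.9303 > 0, so the root lies in [5.59375, 5.625]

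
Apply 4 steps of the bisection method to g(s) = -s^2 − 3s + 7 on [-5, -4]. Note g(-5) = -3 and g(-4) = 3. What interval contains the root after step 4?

midpoint -4.5: g = 0.25 > 0 → [-5, -4.5]
midpoint -4.75: g = -1.3125 < 0 → [-4.75, -4.5]
midpoint -4.625: g = -0.515625 < 0 → [-4.625, -4.5]
midpoint -4.5625: g = -0.1289 < 0 → [-4.5625, -4.5]

[-4.5625, -4.5]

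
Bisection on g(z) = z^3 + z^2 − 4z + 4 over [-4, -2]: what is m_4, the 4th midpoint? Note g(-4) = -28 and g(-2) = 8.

m = -3, g(m) = -2 (−); new bracket [-3, -2]
m = -2.5, g(m) = 4.625 (+); new bracket [-3, -2.5]
m = -2.75, g(m) = 1.765625 (+); new bracket [-3, -2.75]
m = -2.875, g(m) = 0.002 (+); new bracket [-3, -2.875]

-2.875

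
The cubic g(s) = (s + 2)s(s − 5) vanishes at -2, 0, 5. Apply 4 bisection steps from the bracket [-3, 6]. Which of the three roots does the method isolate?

5

g(1.5) = -18.375 < 0, so the root lies in [1.5, 6]
g(3.75) = -26.953125 < 0, so the root lies in [3.75, 6]
g(4.875) = -4.189453 < 0, so the root lies in [4.875, 6]
g(5.4375) = 17.6931 > 0, so the root lies in [4.875, 5.4375]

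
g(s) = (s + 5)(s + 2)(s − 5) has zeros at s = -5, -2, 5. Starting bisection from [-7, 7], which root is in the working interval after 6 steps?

5

s = 0 gives g = -50, negative; keep [0, 7]
s = 3.5 gives g = -70.125, negative; keep [3.5, 7]
s = 5.25 gives g = 18.578125, positive; keep [3.5, 5.25]
s = 4.375 gives g = -37.3535, negative; keep [4.375, 5.25]
s = 4.8125 gives g = -12.5339, negative; keep [4.8125, 5.25]
s = 5.03125 gives g = 2.2041, positive; keep [4.8125, 5.03125]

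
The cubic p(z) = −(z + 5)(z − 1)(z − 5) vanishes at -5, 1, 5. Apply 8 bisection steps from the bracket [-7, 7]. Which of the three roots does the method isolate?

-5

z = 0 gives p = -25, negative; keep [-7, 0]
z = -3.5 gives p = -57.375, negative; keep [-7, -3.5]
z = -5.25 gives p = 16.015625, positive; keep [-5.25, -3.5]
z = -4.375 gives p = -31.4941, negative; keep [-5.25, -4.375]
z = -4.8125 gives p = -10.6941, negative; keep [-5.25, -4.8125]
z = -5.03125 gives p = 1.8907, positive; keep [-5.03125, -4.8125]
z = -4.921875 gives p = -4.5903, negative; keep [-5.03125, -4.921875]
z = -4.9765625 gives p = -1.3975, negative; keep [-5.03125, -4.9765625]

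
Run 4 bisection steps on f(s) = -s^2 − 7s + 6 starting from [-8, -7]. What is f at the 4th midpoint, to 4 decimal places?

s = -7.5 gives f = 2.25, positive; keep [-8, -7.5]
s = -7.75 gives f = 0.1875, positive; keep [-8, -7.75]
s = -7.875 gives f = -0.890625, negative; keep [-7.875, -7.75]
s = -7.8125 gives f = -0.3477, negative; keep [-7.8125, -7.75]

-0.3477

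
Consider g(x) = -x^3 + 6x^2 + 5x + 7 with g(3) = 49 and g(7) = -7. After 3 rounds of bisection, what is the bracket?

x = 5 gives g = 57, positive; keep [5, 7]
x = 6 gives g = 37, positive; keep [6, 7]
x = 6.5 gives g = 18.375, positive; keep [6.5, 7]

[6.5, 7]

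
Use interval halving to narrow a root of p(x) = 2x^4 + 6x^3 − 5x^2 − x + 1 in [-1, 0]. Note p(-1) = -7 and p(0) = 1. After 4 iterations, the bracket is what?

x = -0.5 gives p = -0.375, negative; keep [-0.5, 0]
x = -0.25 gives p = 0.851562, positive; keep [-0.5, -0.25]
x = -0.375 gives p = 0.39502, positive; keep [-0.5, -0.375]
x = -0.4375 gives p = 0.0513, positive; keep [-0.5, -0.4375]

[-0.5, -0.4375]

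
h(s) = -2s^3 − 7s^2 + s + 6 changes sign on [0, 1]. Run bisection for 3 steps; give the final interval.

s = 0.5 gives h = 4.5, positive; keep [0.5, 1]
s = 0.75 gives h = 1.96875, positive; keep [0.75, 1]
s = 0.875 gives h = 0.175781, positive; keep [0.875, 1]

[0.875, 1]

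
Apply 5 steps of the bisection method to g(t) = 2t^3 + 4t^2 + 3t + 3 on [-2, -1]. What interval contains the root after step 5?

[-1.65625, -1.625]

midpoint -1.5: g = 0.75 > 0 → [-2, -1.5]
midpoint -1.75: g = -0.71875 < 0 → [-1.75, -1.5]
midpoint -1.625: g = 0.105469 > 0 → [-1.75, -1.625]
midpoint -1.6875: g = -0.2827 < 0 → [-1.6875, -1.625]
midpoint -1.65625: g = -0.0828 < 0 → [-1.65625, -1.625]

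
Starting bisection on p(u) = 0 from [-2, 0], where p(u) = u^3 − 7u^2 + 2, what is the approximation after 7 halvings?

p(-1) = -6 < 0, so the root lies in [-1, 0]
p(-0.5) = 0.125 > 0, so the root lies in [-1, -0.5]
p(-0.75) = -2.359375 < 0, so the root lies in [-0.75, -0.5]
p(-0.625) = -0.9785 < 0, so the root lies in [-0.625, -0.5]
p(-0.5625) = -0.3928 < 0, so the root lies in [-0.5625, -0.5]
p(-0.53125) = -0.1255 < 0, so the root lies in [-0.53125, -0.5]
p(-0.515625) = 0.0018 > 0, so the root lies in [-0.53125, -0.515625]

-0.515625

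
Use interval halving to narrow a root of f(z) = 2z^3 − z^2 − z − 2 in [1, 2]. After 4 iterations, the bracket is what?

[1.375, 1.4375]

z = 1.5 gives f = 1, positive; keep [1, 1.5]
z = 1.25 gives f = -0.90625, negative; keep [1.25, 1.5]
z = 1.375 gives f = -0.066406, negative; keep [1.375, 1.5]
z = 1.4375 gives f = 0.437, positive; keep [1.375, 1.4375]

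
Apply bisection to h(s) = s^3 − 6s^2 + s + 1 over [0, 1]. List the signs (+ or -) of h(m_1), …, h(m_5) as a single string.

m = 0.5, h(m) = 0.125 (+); new bracket [0.5, 1]
m = 0.75, h(m) = -1.203125 (−); new bracket [0.5, 0.75]
m = 0.625, h(m) = -0.474609 (−); new bracket [0.5, 0.625]
m = 0.5625, h(m) = -0.158 (−); new bracket [0.5, 0.5625]
m = 0.53125, h(m) = -0.0122 (−); new bracket [0.5, 0.53125]

+----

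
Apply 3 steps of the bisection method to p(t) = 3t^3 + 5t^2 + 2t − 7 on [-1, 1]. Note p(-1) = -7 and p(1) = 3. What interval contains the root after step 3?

m = 0, p(m) = -7 (−); new bracket [0, 1]
m = 0.5, p(m) = -4.375 (−); new bracket [0.5, 1]
m = 0.75, p(m) = -1.421875 (−); new bracket [0.75, 1]

[0.75, 1]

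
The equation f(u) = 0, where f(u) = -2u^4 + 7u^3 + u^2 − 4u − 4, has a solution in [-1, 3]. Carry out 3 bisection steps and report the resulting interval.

m = 1, f(m) = -2 (−); new bracket [1, 3]
m = 2, f(m) = 16 (+); new bracket [1, 2]
m = 1.5, f(m) = 5.75 (+); new bracket [1, 1.5]

[1, 1.5]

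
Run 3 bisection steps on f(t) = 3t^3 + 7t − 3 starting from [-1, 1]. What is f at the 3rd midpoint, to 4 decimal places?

-1.2031

m = 0, f(m) = -3 (−); new bracket [0, 1]
m = 0.5, f(m) = 0.875 (+); new bracket [0, 0.5]
m = 0.25, f(m) = -1.203125 (−); new bracket [0.25, 0.5]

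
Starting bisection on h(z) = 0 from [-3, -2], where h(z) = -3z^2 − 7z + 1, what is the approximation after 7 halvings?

-2.4609375

midpoint -2.5: h = -0.25 < 0 → [-2.5, -2]
midpoint -2.25: h = 1.5625 > 0 → [-2.5, -2.25]
midpoint -2.375: h = 0.703125 > 0 → [-2.5, -2.375]
midpoint -2.4375: h = 0.2383 > 0 → [-2.5, -2.4375]
midpoint -2.46875: h = -0.0029 < 0 → [-2.46875, -2.4375]
midpoint -2.453125: h = 0.1184 > 0 → [-2.46875, -2.453125]
midpoint -2.4609375: h = 0.0579 > 0 → [-2.46875, -2.4609375]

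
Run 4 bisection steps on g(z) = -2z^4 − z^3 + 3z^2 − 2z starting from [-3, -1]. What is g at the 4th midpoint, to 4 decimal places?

1.5171

m = -2, g(m) = -8 (−); new bracket [-2, -1]
m = -1.5, g(m) = 3 (+); new bracket [-2, -1.5]
m = -1.75, g(m) = -0.710938 (−); new bracket [-1.75, -1.5]
m = -1.625, g(m) = 1.5171 (+); new bracket [-1.75, -1.625]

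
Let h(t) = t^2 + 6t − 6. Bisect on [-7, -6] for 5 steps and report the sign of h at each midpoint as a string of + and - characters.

--+--

t = -6.5 gives h = -2.75, negative; keep [-7, -6.5]
t = -6.75 gives h = -0.9375, negative; keep [-7, -6.75]
t = -6.875 gives h = 0.015625, positive; keep [-6.875, -6.75]
t = -6.8125 gives h = -0.4648, negative; keep [-6.875, -6.8125]
t = -6.84375 gives h = -0.2256, negative; keep [-6.875, -6.84375]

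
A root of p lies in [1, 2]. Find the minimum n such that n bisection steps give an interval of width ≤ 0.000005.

Width after n steps is 1/2^n. Need 2^n ≥ 1/0.000005 = 200000.
2^17 = 131072 < 200000 ≤ 2^18 = 262144, so n = 18.

18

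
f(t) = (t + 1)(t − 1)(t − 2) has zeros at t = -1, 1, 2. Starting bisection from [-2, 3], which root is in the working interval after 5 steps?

f(0.5) = 1.125 > 0, so the root lies in [-2, 0.5]
f(-0.75) = 1.203125 > 0, so the root lies in [-2, -0.75]
f(-1.375) = -3.005859 < 0, so the root lies in [-1.375, -0.75]
f(-1.0625) = -0.3948 < 0, so the root lies in [-1.0625, -0.75]
f(-0.90625) = 0.5194 > 0, so the root lies in [-1.0625, -0.90625]

-1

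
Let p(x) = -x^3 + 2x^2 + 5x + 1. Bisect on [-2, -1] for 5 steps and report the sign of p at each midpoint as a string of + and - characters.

+-++-

p(-1.5) = 1.375 > 0, so the root lies in [-1.5, -1]
p(-1.25) = -0.171875 < 0, so the root lies in [-1.5, -1.25]
p(-1.375) = 0.505859 > 0, so the root lies in [-1.375, -1.25]
p(-1.3125) = 0.1438 > 0, so the root lies in [-1.3125, -1.25]
p(-1.28125) = -0.0197 < 0, so the root lies in [-1.3125, -1.28125]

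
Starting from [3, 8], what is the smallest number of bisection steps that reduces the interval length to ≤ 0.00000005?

Width after n steps is 5/2^n. Need 2^n ≥ 5/0.00000005 = 100000000.
2^26 = 67108864 < 100000000 ≤ 2^27 = 134217728, so n = 27.

27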